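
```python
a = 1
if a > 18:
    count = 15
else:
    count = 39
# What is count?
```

Trace (tracking count):
a = 1  # -> a = 1
if a > 18:  # condition is False
else:
    count = 39  # -> count = 39

Answer: 39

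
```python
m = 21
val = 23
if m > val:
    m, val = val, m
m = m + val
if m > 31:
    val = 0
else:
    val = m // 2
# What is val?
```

Trace (tracking val):
m = 21  # -> m = 21
val = 23  # -> val = 23
if m > val:  # condition is False
m = m + val  # -> m = 44
if m > 31:  # condition is True
    val = 0  # -> val = 0

Answer: 0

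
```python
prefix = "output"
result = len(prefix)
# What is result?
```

Answer: 6

Derivation:
Trace (tracking result):
prefix = 'output'  # -> prefix = 'output'
result = len(prefix)  # -> result = 6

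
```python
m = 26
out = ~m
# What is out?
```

Answer: -27

Derivation:
Trace (tracking out):
m = 26  # -> m = 26
out = ~m  # -> out = -27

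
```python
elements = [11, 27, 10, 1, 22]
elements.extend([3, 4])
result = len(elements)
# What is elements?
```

Answer: [11, 27, 10, 1, 22, 3, 4]

Derivation:
Trace (tracking elements):
elements = [11, 27, 10, 1, 22]  # -> elements = [11, 27, 10, 1, 22]
elements.extend([3, 4])  # -> elements = [11, 27, 10, 1, 22, 3, 4]
result = len(elements)  # -> result = 7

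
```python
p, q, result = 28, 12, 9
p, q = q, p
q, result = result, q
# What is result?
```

Answer: 28

Derivation:
Trace (tracking result):
p, q, result = (28, 12, 9)  # -> p = 28, q = 12, result = 9
p, q = (q, p)  # -> p = 12, q = 28
q, result = (result, q)  # -> q = 9, result = 28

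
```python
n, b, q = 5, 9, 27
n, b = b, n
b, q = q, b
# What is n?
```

Trace (tracking n):
n, b, q = (5, 9, 27)  # -> n = 5, b = 9, q = 27
n, b = (b, n)  # -> n = 9, b = 5
b, q = (q, b)  # -> b = 27, q = 5

Answer: 9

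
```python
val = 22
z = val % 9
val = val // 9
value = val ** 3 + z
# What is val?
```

Answer: 2

Derivation:
Trace (tracking val):
val = 22  # -> val = 22
z = val % 9  # -> z = 4
val = val // 9  # -> val = 2
value = val ** 3 + z  # -> value = 12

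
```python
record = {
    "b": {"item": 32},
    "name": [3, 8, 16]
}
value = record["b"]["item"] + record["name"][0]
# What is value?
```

Trace (tracking value):
record = {'b': {'item': 32}, 'name': [3, 8, 16]}  # -> record = {'b': {'item': 32}, 'name': [3, 8, 16]}
value = record['b']['item'] + record['name'][0]  # -> value = 35

Answer: 35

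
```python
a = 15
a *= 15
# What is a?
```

Trace (tracking a):
a = 15  # -> a = 15
a *= 15  # -> a = 225

Answer: 225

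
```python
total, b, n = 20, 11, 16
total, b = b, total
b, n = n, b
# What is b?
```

Answer: 16

Derivation:
Trace (tracking b):
total, b, n = (20, 11, 16)  # -> total = 20, b = 11, n = 16
total, b = (b, total)  # -> total = 11, b = 20
b, n = (n, b)  # -> b = 16, n = 20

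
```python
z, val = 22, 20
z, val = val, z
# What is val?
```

Answer: 22

Derivation:
Trace (tracking val):
z, val = (22, 20)  # -> z = 22, val = 20
z, val = (val, z)  # -> z = 20, val = 22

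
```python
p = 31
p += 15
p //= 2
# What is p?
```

Answer: 23

Derivation:
Trace (tracking p):
p = 31  # -> p = 31
p += 15  # -> p = 46
p //= 2  # -> p = 23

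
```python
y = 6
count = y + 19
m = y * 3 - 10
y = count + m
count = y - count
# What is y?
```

Trace (tracking y):
y = 6  # -> y = 6
count = y + 19  # -> count = 25
m = y * 3 - 10  # -> m = 8
y = count + m  # -> y = 33
count = y - count  # -> count = 8

Answer: 33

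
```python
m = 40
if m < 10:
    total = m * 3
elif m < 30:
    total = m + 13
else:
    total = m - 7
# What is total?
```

Trace (tracking total):
m = 40  # -> m = 40
if m < 10:  # condition is False
elif m < 30:  # condition is False
else:
    total = m - 7  # -> total = 33

Answer: 33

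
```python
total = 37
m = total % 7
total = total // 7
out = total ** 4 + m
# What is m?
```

Trace (tracking m):
total = 37  # -> total = 37
m = total % 7  # -> m = 2
total = total // 7  # -> total = 5
out = total ** 4 + m  # -> out = 627

Answer: 2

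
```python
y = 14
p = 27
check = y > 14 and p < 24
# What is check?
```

Trace (tracking check):
y = 14  # -> y = 14
p = 27  # -> p = 27
check = y > 14 and p < 24  # -> check = False

Answer: False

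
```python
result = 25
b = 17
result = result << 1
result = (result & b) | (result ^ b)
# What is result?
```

Trace (tracking result):
result = 25  # -> result = 25
b = 17  # -> b = 17
result = result << 1  # -> result = 50
result = result & b | result ^ b  # -> result = 51

Answer: 51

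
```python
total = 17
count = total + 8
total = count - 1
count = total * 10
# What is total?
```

Answer: 24

Derivation:
Trace (tracking total):
total = 17  # -> total = 17
count = total + 8  # -> count = 25
total = count - 1  # -> total = 24
count = total * 10  # -> count = 240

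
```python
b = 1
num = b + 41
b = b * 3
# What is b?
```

Trace (tracking b):
b = 1  # -> b = 1
num = b + 41  # -> num = 42
b = b * 3  # -> b = 3

Answer: 3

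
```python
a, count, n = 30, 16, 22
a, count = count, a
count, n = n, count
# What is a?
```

Answer: 16

Derivation:
Trace (tracking a):
a, count, n = (30, 16, 22)  # -> a = 30, count = 16, n = 22
a, count = (count, a)  # -> a = 16, count = 30
count, n = (n, count)  # -> count = 22, n = 30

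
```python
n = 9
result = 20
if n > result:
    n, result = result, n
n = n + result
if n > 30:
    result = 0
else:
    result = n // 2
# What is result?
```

Trace (tracking result):
n = 9  # -> n = 9
result = 20  # -> result = 20
if n > result:  # condition is False
n = n + result  # -> n = 29
if n > 30:  # condition is False
else:
    result = n // 2  # -> result = 14

Answer: 14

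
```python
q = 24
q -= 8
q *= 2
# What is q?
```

Trace (tracking q):
q = 24  # -> q = 24
q -= 8  # -> q = 16
q *= 2  # -> q = 32

Answer: 32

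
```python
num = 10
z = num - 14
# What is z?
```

Trace (tracking z):
num = 10  # -> num = 10
z = num - 14  # -> z = -4

Answer: -4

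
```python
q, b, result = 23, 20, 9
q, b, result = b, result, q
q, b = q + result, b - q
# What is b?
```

Trace (tracking b):
q, b, result = (23, 20, 9)  # -> q = 23, b = 20, result = 9
q, b, result = (b, result, q)  # -> q = 20, b = 9, result = 23
q, b = (q + result, b - q)  # -> q = 43, b = -11

Answer: -11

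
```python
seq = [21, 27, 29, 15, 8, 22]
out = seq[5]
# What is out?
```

Trace (tracking out):
seq = [21, 27, 29, 15, 8, 22]  # -> seq = [21, 27, 29, 15, 8, 22]
out = seq[5]  # -> out = 22

Answer: 22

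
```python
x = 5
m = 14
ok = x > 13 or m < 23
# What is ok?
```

Trace (tracking ok):
x = 5  # -> x = 5
m = 14  # -> m = 14
ok = x > 13 or m < 23  # -> ok = True

Answer: True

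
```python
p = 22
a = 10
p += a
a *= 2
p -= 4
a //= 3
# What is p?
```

Answer: 28

Derivation:
Trace (tracking p):
p = 22  # -> p = 22
a = 10  # -> a = 10
p += a  # -> p = 32
a *= 2  # -> a = 20
p -= 4  # -> p = 28
a //= 3  # -> a = 6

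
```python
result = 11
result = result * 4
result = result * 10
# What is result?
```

Trace (tracking result):
result = 11  # -> result = 11
result = result * 4  # -> result = 44
result = result * 10  # -> result = 440

Answer: 440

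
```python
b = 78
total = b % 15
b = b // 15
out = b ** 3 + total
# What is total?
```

Answer: 3

Derivation:
Trace (tracking total):
b = 78  # -> b = 78
total = b % 15  # -> total = 3
b = b // 15  # -> b = 5
out = b ** 3 + total  # -> out = 128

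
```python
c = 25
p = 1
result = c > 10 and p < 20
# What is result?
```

Trace (tracking result):
c = 25  # -> c = 25
p = 1  # -> p = 1
result = c > 10 and p < 20  # -> result = True

Answer: True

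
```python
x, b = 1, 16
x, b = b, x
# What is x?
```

Answer: 16

Derivation:
Trace (tracking x):
x, b = (1, 16)  # -> x = 1, b = 16
x, b = (b, x)  # -> x = 16, b = 1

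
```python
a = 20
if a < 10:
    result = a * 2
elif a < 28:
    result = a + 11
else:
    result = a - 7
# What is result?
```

Trace (tracking result):
a = 20  # -> a = 20
if a < 10:  # condition is False
elif a < 28:  # condition is True
    result = a + 11  # -> result = 31

Answer: 31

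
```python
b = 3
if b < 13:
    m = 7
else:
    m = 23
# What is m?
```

Answer: 7

Derivation:
Trace (tracking m):
b = 3  # -> b = 3
if b < 13:  # condition is True
    m = 7  # -> m = 7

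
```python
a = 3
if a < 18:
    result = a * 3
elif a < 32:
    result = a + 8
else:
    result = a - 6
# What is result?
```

Answer: 9

Derivation:
Trace (tracking result):
a = 3  # -> a = 3
if a < 18:  # condition is True
    result = a * 3  # -> result = 9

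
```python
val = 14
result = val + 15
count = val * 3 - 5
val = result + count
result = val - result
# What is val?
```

Answer: 66

Derivation:
Trace (tracking val):
val = 14  # -> val = 14
result = val + 15  # -> result = 29
count = val * 3 - 5  # -> count = 37
val = result + count  # -> val = 66
result = val - result  # -> result = 37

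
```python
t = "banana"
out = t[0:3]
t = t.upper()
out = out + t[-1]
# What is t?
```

Answer: 'BANANA'

Derivation:
Trace (tracking t):
t = 'banana'  # -> t = 'banana'
out = t[0:3]  # -> out = 'ban'
t = t.upper()  # -> t = 'BANANA'
out = out + t[-1]  # -> out = 'banA'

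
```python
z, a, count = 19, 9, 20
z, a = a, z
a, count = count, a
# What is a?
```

Answer: 20

Derivation:
Trace (tracking a):
z, a, count = (19, 9, 20)  # -> z = 19, a = 9, count = 20
z, a = (a, z)  # -> z = 9, a = 19
a, count = (count, a)  # -> a = 20, count = 19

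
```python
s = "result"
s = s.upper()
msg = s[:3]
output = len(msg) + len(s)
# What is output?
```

Trace (tracking output):
s = 'result'  # -> s = 'result'
s = s.upper()  # -> s = 'RESULT'
msg = s[:3]  # -> msg = 'RES'
output = len(msg) + len(s)  # -> output = 9

Answer: 9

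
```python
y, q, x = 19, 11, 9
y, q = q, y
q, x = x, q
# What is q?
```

Answer: 9

Derivation:
Trace (tracking q):
y, q, x = (19, 11, 9)  # -> y = 19, q = 11, x = 9
y, q = (q, y)  # -> y = 11, q = 19
q, x = (x, q)  # -> q = 9, x = 19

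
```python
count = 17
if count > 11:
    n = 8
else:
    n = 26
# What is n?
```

Answer: 8

Derivation:
Trace (tracking n):
count = 17  # -> count = 17
if count > 11:  # condition is True
    n = 8  # -> n = 8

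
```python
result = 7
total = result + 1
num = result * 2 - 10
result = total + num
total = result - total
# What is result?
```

Trace (tracking result):
result = 7  # -> result = 7
total = result + 1  # -> total = 8
num = result * 2 - 10  # -> num = 4
result = total + num  # -> result = 12
total = result - total  # -> total = 4

Answer: 12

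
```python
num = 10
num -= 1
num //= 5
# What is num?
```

Trace (tracking num):
num = 10  # -> num = 10
num -= 1  # -> num = 9
num //= 5  # -> num = 1

Answer: 1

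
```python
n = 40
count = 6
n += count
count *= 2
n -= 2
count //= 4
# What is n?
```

Trace (tracking n):
n = 40  # -> n = 40
count = 6  # -> count = 6
n += count  # -> n = 46
count *= 2  # -> count = 12
n -= 2  # -> n = 44
count //= 4  # -> count = 3

Answer: 44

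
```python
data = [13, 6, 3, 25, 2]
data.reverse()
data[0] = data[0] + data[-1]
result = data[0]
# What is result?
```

Trace (tracking result):
data = [13, 6, 3, 25, 2]  # -> data = [13, 6, 3, 25, 2]
data.reverse()  # -> data = [2, 25, 3, 6, 13]
data[0] = data[0] + data[-1]  # -> data = [15, 25, 3, 6, 13]
result = data[0]  # -> result = 15

Answer: 15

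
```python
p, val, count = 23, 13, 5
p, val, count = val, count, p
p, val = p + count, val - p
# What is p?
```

Answer: 36

Derivation:
Trace (tracking p):
p, val, count = (23, 13, 5)  # -> p = 23, val = 13, count = 5
p, val, count = (val, count, p)  # -> p = 13, val = 5, count = 23
p, val = (p + count, val - p)  # -> p = 36, val = -8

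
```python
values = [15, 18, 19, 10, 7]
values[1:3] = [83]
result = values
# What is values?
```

Trace (tracking values):
values = [15, 18, 19, 10, 7]  # -> values = [15, 18, 19, 10, 7]
values[1:3] = [83]  # -> values = [15, 83, 10, 7]
result = values  # -> result = [15, 83, 10, 7]

Answer: [15, 83, 10, 7]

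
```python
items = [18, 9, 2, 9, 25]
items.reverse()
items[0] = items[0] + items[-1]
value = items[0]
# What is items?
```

Answer: [43, 9, 2, 9, 18]

Derivation:
Trace (tracking items):
items = [18, 9, 2, 9, 25]  # -> items = [18, 9, 2, 9, 25]
items.reverse()  # -> items = [25, 9, 2, 9, 18]
items[0] = items[0] + items[-1]  # -> items = [43, 9, 2, 9, 18]
value = items[0]  # -> value = 43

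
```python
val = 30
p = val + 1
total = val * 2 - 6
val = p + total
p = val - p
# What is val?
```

Answer: 85

Derivation:
Trace (tracking val):
val = 30  # -> val = 30
p = val + 1  # -> p = 31
total = val * 2 - 6  # -> total = 54
val = p + total  # -> val = 85
p = val - p  # -> p = 54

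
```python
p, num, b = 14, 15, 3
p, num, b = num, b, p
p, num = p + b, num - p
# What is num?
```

Trace (tracking num):
p, num, b = (14, 15, 3)  # -> p = 14, num = 15, b = 3
p, num, b = (num, b, p)  # -> p = 15, num = 3, b = 14
p, num = (p + b, num - p)  # -> p = 29, num = -12

Answer: -12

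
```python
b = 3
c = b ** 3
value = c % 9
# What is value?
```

Trace (tracking value):
b = 3  # -> b = 3
c = b ** 3  # -> c = 27
value = c % 9  # -> value = 0

Answer: 0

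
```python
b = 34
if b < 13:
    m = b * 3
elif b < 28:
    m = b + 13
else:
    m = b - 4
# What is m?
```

Answer: 30

Derivation:
Trace (tracking m):
b = 34  # -> b = 34
if b < 13:  # condition is False
elif b < 28:  # condition is False
else:
    m = b - 4  # -> m = 30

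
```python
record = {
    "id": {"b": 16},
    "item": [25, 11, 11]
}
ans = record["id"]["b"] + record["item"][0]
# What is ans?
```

Trace (tracking ans):
record = {'id': {'b': 16}, 'item': [25, 11, 11]}  # -> record = {'id': {'b': 16}, 'item': [25, 11, 11]}
ans = record['id']['b'] + record['item'][0]  # -> ans = 41

Answer: 41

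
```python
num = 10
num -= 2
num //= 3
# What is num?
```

Answer: 2

Derivation:
Trace (tracking num):
num = 10  # -> num = 10
num -= 2  # -> num = 8
num //= 3  # -> num = 2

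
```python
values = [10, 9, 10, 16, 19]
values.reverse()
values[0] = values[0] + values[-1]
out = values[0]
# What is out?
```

Trace (tracking out):
values = [10, 9, 10, 16, 19]  # -> values = [10, 9, 10, 16, 19]
values.reverse()  # -> values = [19, 16, 10, 9, 10]
values[0] = values[0] + values[-1]  # -> values = [29, 16, 10, 9, 10]
out = values[0]  # -> out = 29

Answer: 29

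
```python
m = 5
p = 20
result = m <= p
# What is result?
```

Trace (tracking result):
m = 5  # -> m = 5
p = 20  # -> p = 20
result = m <= p  # -> result = True

Answer: True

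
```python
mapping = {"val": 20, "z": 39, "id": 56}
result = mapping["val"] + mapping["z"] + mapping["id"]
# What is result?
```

Trace (tracking result):
mapping = {'val': 20, 'z': 39, 'id': 56}  # -> mapping = {'val': 20, 'z': 39, 'id': 56}
result = mapping['val'] + mapping['z'] + mapping['id']  # -> result = 115

Answer: 115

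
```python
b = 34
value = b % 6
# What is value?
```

Answer: 4

Derivation:
Trace (tracking value):
b = 34  # -> b = 34
value = b % 6  # -> value = 4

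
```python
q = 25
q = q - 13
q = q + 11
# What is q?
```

Answer: 23

Derivation:
Trace (tracking q):
q = 25  # -> q = 25
q = q - 13  # -> q = 12
q = q + 11  # -> q = 23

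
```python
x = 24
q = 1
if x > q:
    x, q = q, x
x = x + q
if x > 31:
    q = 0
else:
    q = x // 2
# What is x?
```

Trace (tracking x):
x = 24  # -> x = 24
q = 1  # -> q = 1
if x > q:  # condition is True
    x, q = (q, x)  # -> x = 1, q = 24
x = x + q  # -> x = 25
if x > 31:  # condition is False
else:
    q = x // 2  # -> q = 12

Answer: 25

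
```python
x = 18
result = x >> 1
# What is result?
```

Trace (tracking result):
x = 18  # -> x = 18
result = x >> 1  # -> result = 9

Answer: 9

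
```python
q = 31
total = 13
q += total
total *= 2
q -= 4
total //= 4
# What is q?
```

Trace (tracking q):
q = 31  # -> q = 31
total = 13  # -> total = 13
q += total  # -> q = 44
total *= 2  # -> total = 26
q -= 4  # -> q = 40
total //= 4  # -> total = 6

Answer: 40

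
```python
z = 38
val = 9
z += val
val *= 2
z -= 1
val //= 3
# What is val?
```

Answer: 6

Derivation:
Trace (tracking val):
z = 38  # -> z = 38
val = 9  # -> val = 9
z += val  # -> z = 47
val *= 2  # -> val = 18
z -= 1  # -> z = 46
val //= 3  # -> val = 6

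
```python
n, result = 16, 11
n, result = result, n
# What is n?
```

Answer: 11

Derivation:
Trace (tracking n):
n, result = (16, 11)  # -> n = 16, result = 11
n, result = (result, n)  # -> n = 11, result = 16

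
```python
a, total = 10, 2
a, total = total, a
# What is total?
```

Trace (tracking total):
a, total = (10, 2)  # -> a = 10, total = 2
a, total = (total, a)  # -> a = 2, total = 10

Answer: 10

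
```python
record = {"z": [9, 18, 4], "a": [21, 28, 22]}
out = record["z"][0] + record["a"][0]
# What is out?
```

Trace (tracking out):
record = {'z': [9, 18, 4], 'a': [21, 28, 22]}  # -> record = {'z': [9, 18, 4], 'a': [21, 28, 22]}
out = record['z'][0] + record['a'][0]  # -> out = 30

Answer: 30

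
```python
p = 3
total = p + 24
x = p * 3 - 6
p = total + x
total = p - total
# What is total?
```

Trace (tracking total):
p = 3  # -> p = 3
total = p + 24  # -> total = 27
x = p * 3 - 6  # -> x = 3
p = total + x  # -> p = 30
total = p - total  # -> total = 3

Answer: 3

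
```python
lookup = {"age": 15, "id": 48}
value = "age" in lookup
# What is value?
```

Trace (tracking value):
lookup = {'age': 15, 'id': 48}  # -> lookup = {'age': 15, 'id': 48}
value = 'age' in lookup  # -> value = True

Answer: True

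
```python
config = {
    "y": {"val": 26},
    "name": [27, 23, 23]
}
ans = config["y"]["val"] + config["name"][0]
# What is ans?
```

Answer: 53

Derivation:
Trace (tracking ans):
config = {'y': {'val': 26}, 'name': [27, 23, 23]}  # -> config = {'y': {'val': 26}, 'name': [27, 23, 23]}
ans = config['y']['val'] + config['name'][0]  # -> ans = 53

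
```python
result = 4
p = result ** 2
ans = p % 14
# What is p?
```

Trace (tracking p):
result = 4  # -> result = 4
p = result ** 2  # -> p = 16
ans = p % 14  # -> ans = 2

Answer: 16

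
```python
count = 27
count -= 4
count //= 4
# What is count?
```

Trace (tracking count):
count = 27  # -> count = 27
count -= 4  # -> count = 23
count //= 4  # -> count = 5

Answer: 5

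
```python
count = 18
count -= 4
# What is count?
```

Trace (tracking count):
count = 18  # -> count = 18
count -= 4  # -> count = 14

Answer: 14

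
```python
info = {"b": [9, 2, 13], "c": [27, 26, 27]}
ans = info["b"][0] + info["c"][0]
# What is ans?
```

Trace (tracking ans):
info = {'b': [9, 2, 13], 'c': [27, 26, 27]}  # -> info = {'b': [9, 2, 13], 'c': [27, 26, 27]}
ans = info['b'][0] + info['c'][0]  # -> ans = 36

Answer: 36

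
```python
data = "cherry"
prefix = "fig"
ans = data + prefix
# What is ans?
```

Trace (tracking ans):
data = 'cherry'  # -> data = 'cherry'
prefix = 'fig'  # -> prefix = 'fig'
ans = data + prefix  # -> ans = 'cherryfig'

Answer: 'cherryfig'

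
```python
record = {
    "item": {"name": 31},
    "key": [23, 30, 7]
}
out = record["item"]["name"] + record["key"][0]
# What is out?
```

Trace (tracking out):
record = {'item': {'name': 31}, 'key': [23, 30, 7]}  # -> record = {'item': {'name': 31}, 'key': [23, 30, 7]}
out = record['item']['name'] + record['key'][0]  # -> out = 54

Answer: 54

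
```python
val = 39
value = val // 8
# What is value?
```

Trace (tracking value):
val = 39  # -> val = 39
value = val // 8  # -> value = 4

Answer: 4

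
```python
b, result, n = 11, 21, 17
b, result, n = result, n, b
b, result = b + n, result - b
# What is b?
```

Trace (tracking b):
b, result, n = (11, 21, 17)  # -> b = 11, result = 21, n = 17
b, result, n = (result, n, b)  # -> b = 21, result = 17, n = 11
b, result = (b + n, result - b)  # -> b = 32, result = -4

Answer: 32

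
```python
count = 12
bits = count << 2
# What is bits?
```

Trace (tracking bits):
count = 12  # -> count = 12
bits = count << 2  # -> bits = 48

Answer: 48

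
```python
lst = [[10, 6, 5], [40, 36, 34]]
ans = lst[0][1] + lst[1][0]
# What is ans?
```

Answer: 46

Derivation:
Trace (tracking ans):
lst = [[10, 6, 5], [40, 36, 34]]  # -> lst = [[10, 6, 5], [40, 36, 34]]
ans = lst[0][1] + lst[1][0]  # -> ans = 46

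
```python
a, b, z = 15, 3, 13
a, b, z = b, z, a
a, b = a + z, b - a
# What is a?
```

Answer: 18

Derivation:
Trace (tracking a):
a, b, z = (15, 3, 13)  # -> a = 15, b = 3, z = 13
a, b, z = (b, z, a)  # -> a = 3, b = 13, z = 15
a, b = (a + z, b - a)  # -> a = 18, b = 10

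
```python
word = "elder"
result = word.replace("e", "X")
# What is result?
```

Trace (tracking result):
word = 'elder'  # -> word = 'elder'
result = word.replace('e', 'X')  # -> result = 'XldXr'

Answer: 'XldXr'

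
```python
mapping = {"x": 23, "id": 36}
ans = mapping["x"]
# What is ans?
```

Trace (tracking ans):
mapping = {'x': 23, 'id': 36}  # -> mapping = {'x': 23, 'id': 36}
ans = mapping['x']  # -> ans = 23

Answer: 23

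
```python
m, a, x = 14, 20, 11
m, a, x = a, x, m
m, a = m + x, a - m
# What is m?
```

Answer: 34

Derivation:
Trace (tracking m):
m, a, x = (14, 20, 11)  # -> m = 14, a = 20, x = 11
m, a, x = (a, x, m)  # -> m = 20, a = 11, x = 14
m, a = (m + x, a - m)  # -> m = 34, a = -9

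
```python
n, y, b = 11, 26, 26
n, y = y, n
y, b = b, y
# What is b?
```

Trace (tracking b):
n, y, b = (11, 26, 26)  # -> n = 11, y = 26, b = 26
n, y = (y, n)  # -> n = 26, y = 11
y, b = (b, y)  # -> y = 26, b = 11

Answer: 11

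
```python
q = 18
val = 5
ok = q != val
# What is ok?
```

Answer: True

Derivation:
Trace (tracking ok):
q = 18  # -> q = 18
val = 5  # -> val = 5
ok = q != val  # -> ok = True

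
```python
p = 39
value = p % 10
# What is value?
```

Trace (tracking value):
p = 39  # -> p = 39
value = p % 10  # -> value = 9

Answer: 9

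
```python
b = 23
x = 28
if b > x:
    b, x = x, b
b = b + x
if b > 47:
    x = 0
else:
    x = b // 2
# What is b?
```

Answer: 51

Derivation:
Trace (tracking b):
b = 23  # -> b = 23
x = 28  # -> x = 28
if b > x:  # condition is False
b = b + x  # -> b = 51
if b > 47:  # condition is True
    x = 0  # -> x = 0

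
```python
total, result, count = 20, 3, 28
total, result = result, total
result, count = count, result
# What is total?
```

Answer: 3

Derivation:
Trace (tracking total):
total, result, count = (20, 3, 28)  # -> total = 20, result = 3, count = 28
total, result = (result, total)  # -> total = 3, result = 20
result, count = (count, result)  # -> result = 28, count = 20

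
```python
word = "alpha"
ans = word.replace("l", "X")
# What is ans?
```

Trace (tracking ans):
word = 'alpha'  # -> word = 'alpha'
ans = word.replace('l', 'X')  # -> ans = 'aXpha'

Answer: 'aXpha'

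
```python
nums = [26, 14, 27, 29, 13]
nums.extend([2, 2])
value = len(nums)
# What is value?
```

Answer: 7

Derivation:
Trace (tracking value):
nums = [26, 14, 27, 29, 13]  # -> nums = [26, 14, 27, 29, 13]
nums.extend([2, 2])  # -> nums = [26, 14, 27, 29, 13, 2, 2]
value = len(nums)  # -> value = 7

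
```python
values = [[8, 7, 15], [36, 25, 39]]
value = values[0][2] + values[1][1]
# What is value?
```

Trace (tracking value):
values = [[8, 7, 15], [36, 25, 39]]  # -> values = [[8, 7, 15], [36, 25, 39]]
value = values[0][2] + values[1][1]  # -> value = 40

Answer: 40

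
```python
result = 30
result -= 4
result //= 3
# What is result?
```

Answer: 8

Derivation:
Trace (tracking result):
result = 30  # -> result = 30
result -= 4  # -> result = 26
result //= 3  # -> result = 8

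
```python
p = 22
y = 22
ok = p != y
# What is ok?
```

Answer: False

Derivation:
Trace (tracking ok):
p = 22  # -> p = 22
y = 22  # -> y = 22
ok = p != y  # -> ok = False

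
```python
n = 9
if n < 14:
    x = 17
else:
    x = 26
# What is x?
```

Trace (tracking x):
n = 9  # -> n = 9
if n < 14:  # condition is True
    x = 17  # -> x = 17

Answer: 17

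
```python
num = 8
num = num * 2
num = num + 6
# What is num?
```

Trace (tracking num):
num = 8  # -> num = 8
num = num * 2  # -> num = 16
num = num + 6  # -> num = 22

Answer: 22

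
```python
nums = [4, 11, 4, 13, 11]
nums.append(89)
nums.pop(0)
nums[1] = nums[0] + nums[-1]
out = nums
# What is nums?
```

Answer: [11, 100, 13, 11, 89]

Derivation:
Trace (tracking nums):
nums = [4, 11, 4, 13, 11]  # -> nums = [4, 11, 4, 13, 11]
nums.append(89)  # -> nums = [4, 11, 4, 13, 11, 89]
nums.pop(0)  # -> nums = [11, 4, 13, 11, 89]
nums[1] = nums[0] + nums[-1]  # -> nums = [11, 100, 13, 11, 89]
out = nums  # -> out = [11, 100, 13, 11, 89]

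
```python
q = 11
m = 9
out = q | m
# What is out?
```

Trace (tracking out):
q = 11  # -> q = 11
m = 9  # -> m = 9
out = q | m  # -> out = 11

Answer: 11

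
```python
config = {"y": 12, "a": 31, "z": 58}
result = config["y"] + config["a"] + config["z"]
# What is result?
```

Trace (tracking result):
config = {'y': 12, 'a': 31, 'z': 58}  # -> config = {'y': 12, 'a': 31, 'z': 58}
result = config['y'] + config['a'] + config['z']  # -> result = 101

Answer: 101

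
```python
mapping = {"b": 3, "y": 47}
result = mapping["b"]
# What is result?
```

Answer: 3

Derivation:
Trace (tracking result):
mapping = {'b': 3, 'y': 47}  # -> mapping = {'b': 3, 'y': 47}
result = mapping['b']  # -> result = 3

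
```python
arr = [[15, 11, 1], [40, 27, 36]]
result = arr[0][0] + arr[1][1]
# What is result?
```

Trace (tracking result):
arr = [[15, 11, 1], [40, 27, 36]]  # -> arr = [[15, 11, 1], [40, 27, 36]]
result = arr[0][0] + arr[1][1]  # -> result = 42

Answer: 42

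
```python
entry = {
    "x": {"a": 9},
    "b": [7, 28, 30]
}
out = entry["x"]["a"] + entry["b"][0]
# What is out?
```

Trace (tracking out):
entry = {'x': {'a': 9}, 'b': [7, 28, 30]}  # -> entry = {'x': {'a': 9}, 'b': [7, 28, 30]}
out = entry['x']['a'] + entry['b'][0]  # -> out = 16

Answer: 16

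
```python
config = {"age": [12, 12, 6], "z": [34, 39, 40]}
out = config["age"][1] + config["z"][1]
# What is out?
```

Answer: 51

Derivation:
Trace (tracking out):
config = {'age': [12, 12, 6], 'z': [34, 39, 40]}  # -> config = {'age': [12, 12, 6], 'z': [34, 39, 40]}
out = config['age'][1] + config['z'][1]  # -> out = 51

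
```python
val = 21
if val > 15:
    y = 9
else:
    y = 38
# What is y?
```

Trace (tracking y):
val = 21  # -> val = 21
if val > 15:  # condition is True
    y = 9  # -> y = 9

Answer: 9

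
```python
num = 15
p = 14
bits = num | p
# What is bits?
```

Answer: 15

Derivation:
Trace (tracking bits):
num = 15  # -> num = 15
p = 14  # -> p = 14
bits = num | p  # -> bits = 15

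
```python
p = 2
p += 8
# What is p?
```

Answer: 10

Derivation:
Trace (tracking p):
p = 2  # -> p = 2
p += 8  # -> p = 10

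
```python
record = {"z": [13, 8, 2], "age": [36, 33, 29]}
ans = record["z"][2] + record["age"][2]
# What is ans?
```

Answer: 31

Derivation:
Trace (tracking ans):
record = {'z': [13, 8, 2], 'age': [36, 33, 29]}  # -> record = {'z': [13, 8, 2], 'age': [36, 33, 29]}
ans = record['z'][2] + record['age'][2]  # -> ans = 31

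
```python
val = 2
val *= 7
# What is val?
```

Trace (tracking val):
val = 2  # -> val = 2
val *= 7  # -> val = 14

Answer: 14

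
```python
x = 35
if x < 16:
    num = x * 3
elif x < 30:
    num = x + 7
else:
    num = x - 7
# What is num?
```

Trace (tracking num):
x = 35  # -> x = 35
if x < 16:  # condition is False
elif x < 30:  # condition is False
else:
    num = x - 7  # -> num = 28

Answer: 28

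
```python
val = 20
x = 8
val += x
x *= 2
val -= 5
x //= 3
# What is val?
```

Trace (tracking val):
val = 20  # -> val = 20
x = 8  # -> x = 8
val += x  # -> val = 28
x *= 2  # -> x = 16
val -= 5  # -> val = 23
x //= 3  # -> x = 5

Answer: 23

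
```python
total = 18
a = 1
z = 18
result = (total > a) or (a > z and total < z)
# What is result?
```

Answer: True

Derivation:
Trace (tracking result):
total = 18  # -> total = 18
a = 1  # -> a = 1
z = 18  # -> z = 18
result = total > a or (a > z and total < z)  # -> result = True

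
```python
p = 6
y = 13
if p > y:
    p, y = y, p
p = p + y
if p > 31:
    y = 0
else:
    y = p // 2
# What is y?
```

Trace (tracking y):
p = 6  # -> p = 6
y = 13  # -> y = 13
if p > y:  # condition is False
p = p + y  # -> p = 19
if p > 31:  # condition is False
else:
    y = p // 2  # -> y = 9

Answer: 9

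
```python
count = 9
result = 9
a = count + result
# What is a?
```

Answer: 18

Derivation:
Trace (tracking a):
count = 9  # -> count = 9
result = 9  # -> result = 9
a = count + result  # -> a = 18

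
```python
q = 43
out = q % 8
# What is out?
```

Trace (tracking out):
q = 43  # -> q = 43
out = q % 8  # -> out = 3

Answer: 3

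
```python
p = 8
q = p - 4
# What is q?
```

Trace (tracking q):
p = 8  # -> p = 8
q = p - 4  # -> q = 4

Answer: 4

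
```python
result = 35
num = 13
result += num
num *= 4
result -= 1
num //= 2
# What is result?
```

Trace (tracking result):
result = 35  # -> result = 35
num = 13  # -> num = 13
result += num  # -> result = 48
num *= 4  # -> num = 52
result -= 1  # -> result = 47
num //= 2  # -> num = 26

Answer: 47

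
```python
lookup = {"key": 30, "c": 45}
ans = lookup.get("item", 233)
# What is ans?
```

Answer: 233

Derivation:
Trace (tracking ans):
lookup = {'key': 30, 'c': 45}  # -> lookup = {'key': 30, 'c': 45}
ans = lookup.get('item', 233)  # -> ans = 233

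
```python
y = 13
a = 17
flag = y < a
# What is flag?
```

Trace (tracking flag):
y = 13  # -> y = 13
a = 17  # -> a = 17
flag = y < a  # -> flag = True

Answer: True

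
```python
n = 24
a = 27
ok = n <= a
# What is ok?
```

Trace (tracking ok):
n = 24  # -> n = 24
a = 27  # -> a = 27
ok = n <= a  # -> ok = True

Answer: True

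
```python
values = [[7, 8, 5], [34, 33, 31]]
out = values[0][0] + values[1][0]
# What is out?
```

Trace (tracking out):
values = [[7, 8, 5], [34, 33, 31]]  # -> values = [[7, 8, 5], [34, 33, 31]]
out = values[0][0] + values[1][0]  # -> out = 41

Answer: 41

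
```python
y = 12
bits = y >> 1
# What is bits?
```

Answer: 6

Derivation:
Trace (tracking bits):
y = 12  # -> y = 12
bits = y >> 1  # -> bits = 6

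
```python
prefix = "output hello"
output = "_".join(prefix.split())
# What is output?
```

Trace (tracking output):
prefix = 'output hello'  # -> prefix = 'output hello'
output = '_'.join(prefix.split())  # -> output = 'output_hello'

Answer: 'output_hello'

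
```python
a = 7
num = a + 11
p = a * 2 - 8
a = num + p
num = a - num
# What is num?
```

Answer: 6

Derivation:
Trace (tracking num):
a = 7  # -> a = 7
num = a + 11  # -> num = 18
p = a * 2 - 8  # -> p = 6
a = num + p  # -> a = 24
num = a - num  # -> num = 6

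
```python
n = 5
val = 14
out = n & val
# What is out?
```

Trace (tracking out):
n = 5  # -> n = 5
val = 14  # -> val = 14
out = n & val  # -> out = 4

Answer: 4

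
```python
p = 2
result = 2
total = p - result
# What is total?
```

Trace (tracking total):
p = 2  # -> p = 2
result = 2  # -> result = 2
total = p - result  # -> total = 0

Answer: 0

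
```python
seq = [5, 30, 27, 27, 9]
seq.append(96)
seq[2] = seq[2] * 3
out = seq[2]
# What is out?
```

Trace (tracking out):
seq = [5, 30, 27, 27, 9]  # -> seq = [5, 30, 27, 27, 9]
seq.append(96)  # -> seq = [5, 30, 27, 27, 9, 96]
seq[2] = seq[2] * 3  # -> seq = [5, 30, 81, 27, 9, 96]
out = seq[2]  # -> out = 81

Answer: 81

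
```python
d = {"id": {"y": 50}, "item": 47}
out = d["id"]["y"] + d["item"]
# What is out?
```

Trace (tracking out):
d = {'id': {'y': 50}, 'item': 47}  # -> d = {'id': {'y': 50}, 'item': 47}
out = d['id']['y'] + d['item']  # -> out = 97

Answer: 97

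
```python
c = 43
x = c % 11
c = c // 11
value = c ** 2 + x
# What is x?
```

Trace (tracking x):
c = 43  # -> c = 43
x = c % 11  # -> x = 10
c = c // 11  # -> c = 3
value = c ** 2 + x  # -> value = 19

Answer: 10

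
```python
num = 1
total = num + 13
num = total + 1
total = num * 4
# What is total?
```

Answer: 60

Derivation:
Trace (tracking total):
num = 1  # -> num = 1
total = num + 13  # -> total = 14
num = total + 1  # -> num = 15
total = num * 4  # -> total = 60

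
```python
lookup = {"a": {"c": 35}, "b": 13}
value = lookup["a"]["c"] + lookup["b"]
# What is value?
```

Answer: 48

Derivation:
Trace (tracking value):
lookup = {'a': {'c': 35}, 'b': 13}  # -> lookup = {'a': {'c': 35}, 'b': 13}
value = lookup['a']['c'] + lookup['b']  # -> value = 48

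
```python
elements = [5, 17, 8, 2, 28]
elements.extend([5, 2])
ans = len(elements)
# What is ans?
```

Answer: 7

Derivation:
Trace (tracking ans):
elements = [5, 17, 8, 2, 28]  # -> elements = [5, 17, 8, 2, 28]
elements.extend([5, 2])  # -> elements = [5, 17, 8, 2, 28, 5, 2]
ans = len(elements)  # -> ans = 7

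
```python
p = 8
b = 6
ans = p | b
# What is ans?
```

Answer: 14

Derivation:
Trace (tracking ans):
p = 8  # -> p = 8
b = 6  # -> b = 6
ans = p | b  # -> ans = 14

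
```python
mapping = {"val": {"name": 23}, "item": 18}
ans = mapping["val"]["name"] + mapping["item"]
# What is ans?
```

Answer: 41

Derivation:
Trace (tracking ans):
mapping = {'val': {'name': 23}, 'item': 18}  # -> mapping = {'val': {'name': 23}, 'item': 18}
ans = mapping['val']['name'] + mapping['item']  # -> ans = 41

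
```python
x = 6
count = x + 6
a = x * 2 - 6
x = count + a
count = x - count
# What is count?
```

Answer: 6

Derivation:
Trace (tracking count):
x = 6  # -> x = 6
count = x + 6  # -> count = 12
a = x * 2 - 6  # -> a = 6
x = count + a  # -> x = 18
count = x - count  # -> count = 6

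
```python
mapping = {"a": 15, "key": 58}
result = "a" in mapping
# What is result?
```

Trace (tracking result):
mapping = {'a': 15, 'key': 58}  # -> mapping = {'a': 15, 'key': 58}
result = 'a' in mapping  # -> result = True

Answer: True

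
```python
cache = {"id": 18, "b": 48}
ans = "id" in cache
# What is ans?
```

Answer: True

Derivation:
Trace (tracking ans):
cache = {'id': 18, 'b': 48}  # -> cache = {'id': 18, 'b': 48}
ans = 'id' in cache  # -> ans = True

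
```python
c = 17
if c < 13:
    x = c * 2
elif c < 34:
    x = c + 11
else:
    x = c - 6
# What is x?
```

Trace (tracking x):
c = 17  # -> c = 17
if c < 13:  # condition is False
elif c < 34:  # condition is True
    x = c + 11  # -> x = 28

Answer: 28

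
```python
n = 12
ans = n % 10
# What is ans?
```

Answer: 2

Derivation:
Trace (tracking ans):
n = 12  # -> n = 12
ans = n % 10  # -> ans = 2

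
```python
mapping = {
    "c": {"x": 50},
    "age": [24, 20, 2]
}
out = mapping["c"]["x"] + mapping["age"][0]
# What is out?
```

Answer: 74

Derivation:
Trace (tracking out):
mapping = {'c': {'x': 50}, 'age': [24, 20, 2]}  # -> mapping = {'c': {'x': 50}, 'age': [24, 20, 2]}
out = mapping['c']['x'] + mapping['age'][0]  # -> out = 74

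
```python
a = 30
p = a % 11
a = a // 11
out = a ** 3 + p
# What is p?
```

Answer: 8

Derivation:
Trace (tracking p):
a = 30  # -> a = 30
p = a % 11  # -> p = 8
a = a // 11  # -> a = 2
out = a ** 3 + p  # -> out = 16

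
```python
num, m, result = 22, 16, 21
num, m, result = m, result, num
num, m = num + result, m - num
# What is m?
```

Answer: 5

Derivation:
Trace (tracking m):
num, m, result = (22, 16, 21)  # -> num = 22, m = 16, result = 21
num, m, result = (m, result, num)  # -> num = 16, m = 21, result = 22
num, m = (num + result, m - num)  # -> num = 38, m = 5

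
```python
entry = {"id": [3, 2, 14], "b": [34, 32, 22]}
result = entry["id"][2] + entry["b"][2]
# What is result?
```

Answer: 36

Derivation:
Trace (tracking result):
entry = {'id': [3, 2, 14], 'b': [34, 32, 22]}  # -> entry = {'id': [3, 2, 14], 'b': [34, 32, 22]}
result = entry['id'][2] + entry['b'][2]  # -> result = 36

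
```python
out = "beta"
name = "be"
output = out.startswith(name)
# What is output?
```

Trace (tracking output):
out = 'beta'  # -> out = 'beta'
name = 'be'  # -> name = 'be'
output = out.startswith(name)  # -> output = True

Answer: True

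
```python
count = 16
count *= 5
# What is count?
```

Answer: 80

Derivation:
Trace (tracking count):
count = 16  # -> count = 16
count *= 5  # -> count = 80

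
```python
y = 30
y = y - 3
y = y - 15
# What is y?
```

Answer: 12

Derivation:
Trace (tracking y):
y = 30  # -> y = 30
y = y - 3  # -> y = 27
y = y - 15  # -> y = 12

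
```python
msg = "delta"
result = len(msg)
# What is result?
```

Answer: 5

Derivation:
Trace (tracking result):
msg = 'delta'  # -> msg = 'delta'
result = len(msg)  # -> result = 5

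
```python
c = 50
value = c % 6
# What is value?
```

Answer: 2

Derivation:
Trace (tracking value):
c = 50  # -> c = 50
value = c % 6  # -> value = 2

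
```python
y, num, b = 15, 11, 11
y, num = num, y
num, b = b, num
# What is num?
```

Answer: 11

Derivation:
Trace (tracking num):
y, num, b = (15, 11, 11)  # -> y = 15, num = 11, b = 11
y, num = (num, y)  # -> y = 11, num = 15
num, b = (b, num)  # -> num = 11, b = 15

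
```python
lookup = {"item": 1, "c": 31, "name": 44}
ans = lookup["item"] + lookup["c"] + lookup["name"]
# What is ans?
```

Answer: 76

Derivation:
Trace (tracking ans):
lookup = {'item': 1, 'c': 31, 'name': 44}  # -> lookup = {'item': 1, 'c': 31, 'name': 44}
ans = lookup['item'] + lookup['c'] + lookup['name']  # -> ans = 76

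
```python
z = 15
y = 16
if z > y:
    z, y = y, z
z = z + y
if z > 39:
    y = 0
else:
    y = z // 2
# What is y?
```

Answer: 15

Derivation:
Trace (tracking y):
z = 15  # -> z = 15
y = 16  # -> y = 16
if z > y:  # condition is False
z = z + y  # -> z = 31
if z > 39:  # condition is False
else:
    y = z // 2  # -> y = 15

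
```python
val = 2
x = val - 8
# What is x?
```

Answer: -6

Derivation:
Trace (tracking x):
val = 2  # -> val = 2
x = val - 8  # -> x = -6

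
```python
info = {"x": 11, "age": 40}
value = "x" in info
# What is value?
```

Trace (tracking value):
info = {'x': 11, 'age': 40}  # -> info = {'x': 11, 'age': 40}
value = 'x' in info  # -> value = True

Answer: True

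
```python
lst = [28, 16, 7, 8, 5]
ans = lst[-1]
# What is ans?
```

Answer: 5

Derivation:
Trace (tracking ans):
lst = [28, 16, 7, 8, 5]  # -> lst = [28, 16, 7, 8, 5]
ans = lst[-1]  # -> ans = 5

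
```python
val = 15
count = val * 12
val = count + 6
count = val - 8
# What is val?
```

Answer: 186

Derivation:
Trace (tracking val):
val = 15  # -> val = 15
count = val * 12  # -> count = 180
val = count + 6  # -> val = 186
count = val - 8  # -> count = 178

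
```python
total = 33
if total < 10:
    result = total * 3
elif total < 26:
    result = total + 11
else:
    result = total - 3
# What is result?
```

Trace (tracking result):
total = 33  # -> total = 33
if total < 10:  # condition is False
elif total < 26:  # condition is False
else:
    result = total - 3  # -> result = 30

Answer: 30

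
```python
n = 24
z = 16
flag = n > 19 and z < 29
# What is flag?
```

Trace (tracking flag):
n = 24  # -> n = 24
z = 16  # -> z = 16
flag = n > 19 and z < 29  # -> flag = True

Answer: True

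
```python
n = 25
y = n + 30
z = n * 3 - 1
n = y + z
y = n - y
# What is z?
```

Answer: 74

Derivation:
Trace (tracking z):
n = 25  # -> n = 25
y = n + 30  # -> y = 55
z = n * 3 - 1  # -> z = 74
n = y + z  # -> n = 129
y = n - y  # -> y = 74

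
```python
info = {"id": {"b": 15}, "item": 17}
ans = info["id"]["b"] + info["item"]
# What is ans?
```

Trace (tracking ans):
info = {'id': {'b': 15}, 'item': 17}  # -> info = {'id': {'b': 15}, 'item': 17}
ans = info['id']['b'] + info['item']  # -> ans = 32

Answer: 32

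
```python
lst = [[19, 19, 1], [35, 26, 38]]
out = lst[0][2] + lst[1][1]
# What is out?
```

Answer: 27

Derivation:
Trace (tracking out):
lst = [[19, 19, 1], [35, 26, 38]]  # -> lst = [[19, 19, 1], [35, 26, 38]]
out = lst[0][2] + lst[1][1]  # -> out = 27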